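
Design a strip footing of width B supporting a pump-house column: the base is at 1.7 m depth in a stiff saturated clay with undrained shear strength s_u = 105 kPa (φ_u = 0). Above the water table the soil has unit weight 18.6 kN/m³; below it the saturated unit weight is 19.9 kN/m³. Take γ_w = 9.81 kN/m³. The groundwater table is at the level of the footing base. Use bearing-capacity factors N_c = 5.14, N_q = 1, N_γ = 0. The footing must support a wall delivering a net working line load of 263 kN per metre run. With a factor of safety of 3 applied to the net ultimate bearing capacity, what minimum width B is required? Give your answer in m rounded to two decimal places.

B = 1.46 m

q = γ·D_f = 18.6 × 1.7 = 31.62 kPa.
c·N_c = 105 × 5.14 = 539.7 kPa
q·N_q = 31.62 × 1 = 31.62 kPa
q_ult = 539.7 + 31.62 = 571.32 kPa.
For φ = 0 the ½γBN_γ term vanishes, so q_ult is independent of B. q_net = 571.32 − 31.62 = 539.7 kPa; q_all(net) = 539.7/3 = 179.9 kPa.
Required width B = w / q_all(net) = 263 / 179.9 = 1.462 m.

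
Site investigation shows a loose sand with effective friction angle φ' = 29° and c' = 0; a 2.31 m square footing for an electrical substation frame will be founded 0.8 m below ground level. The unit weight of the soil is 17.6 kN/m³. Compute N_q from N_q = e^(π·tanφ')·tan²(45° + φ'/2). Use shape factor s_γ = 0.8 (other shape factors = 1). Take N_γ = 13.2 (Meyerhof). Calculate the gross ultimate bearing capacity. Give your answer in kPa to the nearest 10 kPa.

q_ult ≈ 450 kPa

tan29° = 0.5543, so N_q = e^(π×0.5543)·tan²(59.5°) = 5.705 × 2.882 = 16.44.
Overburden at base level: q = 17.6 × 0.8 = 14.08 kPa.
Surcharge term q·N_q = 14.08 × 16.443 = 231.52 kPa; self-weight term 0.5·γ·B·N_γ·s_γ = 0.5 × 17.6 × 2.31 × 13.2 × 0.8 = 214.66 kPa.
q_ult = 231.52 + 214.66 = 446.19 kPa.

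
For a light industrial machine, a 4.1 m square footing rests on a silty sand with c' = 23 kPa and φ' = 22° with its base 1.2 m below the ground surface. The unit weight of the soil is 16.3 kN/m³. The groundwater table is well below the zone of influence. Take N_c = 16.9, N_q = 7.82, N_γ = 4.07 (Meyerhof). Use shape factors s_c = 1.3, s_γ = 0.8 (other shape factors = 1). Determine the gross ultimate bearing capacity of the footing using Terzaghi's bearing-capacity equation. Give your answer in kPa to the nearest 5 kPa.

Overburden at base level: q = 16.3 × 1.2 = 19.56 kPa.
Cohesion term c·N_c·s_c = 23 × 16.9 × 1.3 = 505.31 kPa; surcharge term q·N_q = 19.56 × 7.82 = 152.96 kPa; self-weight term 0.5·γ·B·N_γ·s_γ = 0.5 × 16.3 × 4.1 × 4.07 × 0.8 = 108.8 kPa.
q_ult = 505.31 + 152.96 + 108.8 = 767.07 kPa.

q_ult ≈ 765 kPa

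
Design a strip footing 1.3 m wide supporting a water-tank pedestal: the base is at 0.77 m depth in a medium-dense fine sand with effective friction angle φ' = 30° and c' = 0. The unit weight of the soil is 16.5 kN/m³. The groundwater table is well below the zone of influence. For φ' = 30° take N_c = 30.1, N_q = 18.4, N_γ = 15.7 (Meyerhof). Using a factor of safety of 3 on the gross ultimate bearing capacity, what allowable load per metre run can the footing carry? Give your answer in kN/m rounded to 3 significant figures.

≈ 174 kN/m

Overburden at base level: q = 16.5 × 0.77 = 12.705 kPa.
Surcharge term q·N_q = 12.705 × 18.4 = 233.77 kPa; self-weight term 0.5·γ·B·N_γ = 0.5 × 16.5 × 1.3 × 15.7 = 168.38 kPa.
q_ult = 233.77 + 168.38 = 402.15 kPa.
Gross allowable pressure q_all = 402.15 / 3 = 134.05 kPa.
Allowable wall load = q_all × B = 134.05 × 1.3 = 174.27 kN per metre run.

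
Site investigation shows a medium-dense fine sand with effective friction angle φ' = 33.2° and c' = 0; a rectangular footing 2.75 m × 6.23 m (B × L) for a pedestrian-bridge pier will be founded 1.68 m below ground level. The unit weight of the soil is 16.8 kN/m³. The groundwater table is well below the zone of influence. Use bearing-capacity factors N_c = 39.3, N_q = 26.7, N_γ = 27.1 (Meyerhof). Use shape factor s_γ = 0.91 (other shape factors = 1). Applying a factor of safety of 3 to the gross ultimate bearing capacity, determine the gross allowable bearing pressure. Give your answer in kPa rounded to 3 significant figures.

q_all ≈ 441 kPa

q = γ·D_f = 16.8 × 1.68 = 28.224 kPa.
q·N_q = 28.224 × 26.7 = 753.58 kPa
0.5·γ·B·N_γ·s_γ = 0.5 × 16.8 × 2.75 × 27.1 × 0.91 = 569.67 kPa
q_ult = 753.58 + 569.67 = 1323.2 kPa.
q_all = q_ult / FS = 1323.2 / 3 = 441.08 kPa.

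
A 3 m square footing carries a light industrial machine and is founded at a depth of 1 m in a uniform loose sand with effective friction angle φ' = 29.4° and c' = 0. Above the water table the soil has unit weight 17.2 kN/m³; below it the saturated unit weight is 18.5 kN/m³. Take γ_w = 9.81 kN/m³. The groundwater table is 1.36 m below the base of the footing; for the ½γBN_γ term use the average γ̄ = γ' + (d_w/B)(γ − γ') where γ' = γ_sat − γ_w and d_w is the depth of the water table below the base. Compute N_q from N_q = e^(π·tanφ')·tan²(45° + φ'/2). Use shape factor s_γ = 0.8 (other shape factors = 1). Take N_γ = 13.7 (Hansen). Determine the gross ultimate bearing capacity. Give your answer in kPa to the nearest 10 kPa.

tan29.4° = 0.5635, so N_q = e^(π×0.5635)·tan²(59.7°) = 5.872 × 2.929 = 17.2.
Overburden at base level: q = 17.2 × 1 = 17.2 kPa.
The water table is 1.36 m below the base (< B = 3 m), so the ½γBN_γ term uses γ̄ = γ' + (d_w/B)(γ − γ') = 8.69 + (1.36/3)(17.2 − 8.69) = 12.548 kN/m³.
Surcharge term q·N_q = 17.2 × 17.196 = 295.78 kPa; self-weight term 0.5·γ·B·N_γ·s_γ = 0.5 × 12.548 × 3 × 13.7 × 0.8 = 206.29 kPa.
q_ult = 295.78 + 206.29 = 502.06 kPa.

q_ult ≈ 500 kPa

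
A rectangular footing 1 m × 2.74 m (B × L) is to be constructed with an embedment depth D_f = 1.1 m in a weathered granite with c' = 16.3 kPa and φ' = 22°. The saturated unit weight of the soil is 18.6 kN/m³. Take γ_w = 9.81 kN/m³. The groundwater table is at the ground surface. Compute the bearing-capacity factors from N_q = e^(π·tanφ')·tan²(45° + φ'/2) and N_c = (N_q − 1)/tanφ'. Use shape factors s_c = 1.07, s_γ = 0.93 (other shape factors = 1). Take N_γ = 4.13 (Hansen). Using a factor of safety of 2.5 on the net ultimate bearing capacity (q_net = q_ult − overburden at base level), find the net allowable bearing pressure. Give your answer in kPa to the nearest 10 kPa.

N_q = e^(π·tan22°)·tan²(56°) = 7.82; N_c = (N_q − 1)/tanφ' = 16.88.
With the water table at the surface the whole profile is submerged: γ' = 18.6 − 9.81 = 8.79 kN/m³, so q = γ'·D_f = 9.669 kPa; the same γ' applies in the ½γBN_γ term.
q_ult = c·N_c·s_c + q·N_q + 0.5·γ·B·N_γ·s_γ
     = 16.3 × 16.883 × 1.07 + 9.669 × 7.8211 + 0.5 × 8.79 × 1 × 4.13 × 0.93
     = 294.45 + 75.622 + 16.881 = 386.96 kPa.
q_net = 386.96 − 9.669 = 377.29 kPa.
q_all(net) = 377.29 / 2.5 = 150.92 kPa.

q_all(net) ≈ 150 kPa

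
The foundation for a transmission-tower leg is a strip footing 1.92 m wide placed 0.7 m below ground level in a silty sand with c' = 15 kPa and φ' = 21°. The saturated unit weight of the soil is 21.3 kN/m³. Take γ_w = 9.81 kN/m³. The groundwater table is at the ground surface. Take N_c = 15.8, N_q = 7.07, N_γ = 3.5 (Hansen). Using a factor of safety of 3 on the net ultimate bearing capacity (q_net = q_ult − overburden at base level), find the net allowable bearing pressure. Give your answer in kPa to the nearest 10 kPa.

q_all(net) ≈ 110 kPa

With the water table at the surface the whole profile is submerged: γ' = 21.3 − 9.81 = 11.49 kN/m³, so q = γ'·D_f = 8.043 kPa; the same γ' applies in the ½γBN_γ term.
q_ult = c·N_c + q·N_q + 0.5·γ·B·N_γ
     = 15 × 15.8 + 8.043 × 7.07 + 0.5 × 11.49 × 1.92 × 3.5
     = 237 + 56.864 + 38.606 = 332.47 kPa.
q_net = 332.47 − 8.043 = 324.43 kPa.
q_all(net) = 324.43 / 3 = 108.14 kPa.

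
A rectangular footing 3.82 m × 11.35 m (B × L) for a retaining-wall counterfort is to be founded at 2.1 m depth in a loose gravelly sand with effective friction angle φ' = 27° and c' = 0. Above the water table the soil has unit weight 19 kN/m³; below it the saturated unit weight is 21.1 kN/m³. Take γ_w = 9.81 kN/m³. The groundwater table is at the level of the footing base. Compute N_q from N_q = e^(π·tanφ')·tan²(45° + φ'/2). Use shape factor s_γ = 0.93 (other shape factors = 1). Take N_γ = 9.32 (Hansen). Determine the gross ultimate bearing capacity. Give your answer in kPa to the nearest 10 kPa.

q_ult ≈ 710 kPa

tan27° = 0.5095, so N_q = e^(π×0.5095)·tan²(58.5°) = 4.957 × 2.663 = 13.2.
Effective surcharge at the founding depth q = γ·D_f = 19 × 2.1 = 39.9 kPa.
The water table coincides with the base, so in the self-weight term γ → γ' = 11.29 kN/m³.
q_ult = q·N_q + 0.5·γ·B·N_γ·s_γ
     = 39.9 × 13.199 + 0.5 × 11.29 × 3.82 × 9.32 × 0.93
     = 526.65 + 186.91 = 713.55 kPa.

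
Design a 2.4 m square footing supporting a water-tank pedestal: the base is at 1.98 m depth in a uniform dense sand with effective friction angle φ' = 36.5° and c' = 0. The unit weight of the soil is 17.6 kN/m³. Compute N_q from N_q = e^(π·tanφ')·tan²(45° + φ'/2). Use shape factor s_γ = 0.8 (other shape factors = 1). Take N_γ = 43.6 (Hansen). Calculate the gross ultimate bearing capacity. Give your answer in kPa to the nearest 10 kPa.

tan36.5° = 0.74, so N_q = e^(π×0.74)·tan²(63.25°) = 10.223 × 3.936 = 40.24.
Effective surcharge at the founding depth q = γ·D_f = 17.6 × 1.98 = 34.848 kPa.
q_ult = q·N_q + 0.5·γ·B·N_γ·s_γ
     = 34.848 × 40.24 + 0.5 × 17.6 × 2.4 × 43.6 × 0.8
     = 1402.3 + 736.67 = 2138.9 kPa.

q_ult ≈ 2140 kPa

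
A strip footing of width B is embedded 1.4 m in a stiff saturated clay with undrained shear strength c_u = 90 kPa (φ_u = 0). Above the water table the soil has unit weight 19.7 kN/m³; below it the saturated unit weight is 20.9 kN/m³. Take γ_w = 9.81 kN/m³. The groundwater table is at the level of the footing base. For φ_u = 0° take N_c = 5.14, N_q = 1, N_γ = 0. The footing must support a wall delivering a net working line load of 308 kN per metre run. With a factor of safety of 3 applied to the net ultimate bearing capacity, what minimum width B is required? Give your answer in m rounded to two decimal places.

q = γ·D_f = 19.7 × 1.4 = 27.58 kPa.
c·N_c = 90 × 5.14 = 462.6 kPa
q·N_q = 27.58 × 1 = 27.58 kPa
q_ult = 462.6 + 27.58 = 490.18 kPa.
For φ = 0 the ½γBN_γ term vanishes, so q_ult is independent of B. q_net = 490.18 − 27.58 = 462.6 kPa; q_all(net) = 462.6/3 = 154.2 kPa.
Required width B = w / q_all(net) = 308 / 154.2 = 1.997 m.

B = 2.00 m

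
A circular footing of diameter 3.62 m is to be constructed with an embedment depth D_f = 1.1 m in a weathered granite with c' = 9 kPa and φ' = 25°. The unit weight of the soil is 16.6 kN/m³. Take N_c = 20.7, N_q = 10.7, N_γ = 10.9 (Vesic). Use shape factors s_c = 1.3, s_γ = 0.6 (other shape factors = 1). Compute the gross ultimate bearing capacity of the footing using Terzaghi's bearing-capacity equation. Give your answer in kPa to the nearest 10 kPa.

q_ult ≈ 630 kPa

Effective surcharge at the founding depth q = γ·D_f = 16.6 × 1.1 = 18.26 kPa.
q_ult = c·N_c·s_c + q·N_q + 0.5·γ·B·N_γ·s_γ
     = 9 × 20.7 × 1.3 + 18.26 × 10.7 + 0.5 × 16.6 × 3.62 × 10.9 × 0.6
     = 242.19 + 195.38 + 196.5 = 634.07 kPa.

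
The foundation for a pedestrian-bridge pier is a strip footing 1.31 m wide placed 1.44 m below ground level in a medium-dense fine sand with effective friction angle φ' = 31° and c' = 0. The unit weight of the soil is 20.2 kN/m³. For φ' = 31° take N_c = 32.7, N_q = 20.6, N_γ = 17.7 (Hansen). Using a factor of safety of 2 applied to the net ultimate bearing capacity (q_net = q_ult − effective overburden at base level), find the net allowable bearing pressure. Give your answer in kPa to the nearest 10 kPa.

q_all(net) ≈ 400 kPa

q = γ·D_f = 20.2 × 1.44 = 29.088 kPa.
q·N_q = 29.088 × 20.6 = 599.21 kPa
0.5·γ·B·N_γ = 0.5 × 20.2 × 1.31 × 17.7 = 234.19 kPa
q_ult = 599.21 + 234.19 = 833.4 kPa.
Net ultimate: q_net = 833.4 − 29.088 = 804.31 kPa.
q_all(net) = 804.31 / 2 = 402.16 kPa.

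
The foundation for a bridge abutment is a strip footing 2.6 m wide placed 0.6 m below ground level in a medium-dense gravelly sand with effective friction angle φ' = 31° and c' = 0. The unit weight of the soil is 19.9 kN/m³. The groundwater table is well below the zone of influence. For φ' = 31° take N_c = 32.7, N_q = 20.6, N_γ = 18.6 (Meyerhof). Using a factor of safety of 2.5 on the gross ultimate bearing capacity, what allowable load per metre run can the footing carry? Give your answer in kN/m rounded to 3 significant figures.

Effective surcharge at the founding depth q = γ·D_f = 19.9 × 0.6 = 11.94 kPa.
q_ult = q·N_q + 0.5·γ·B·N_γ
     = 11.94 × 20.6 + 0.5 × 19.9 × 2.6 × 18.6
     = 245.96 + 481.18 = 727.15 kPa.
Gross allowable pressure q_all = 727.15 / 2.5 = 290.86 kPa.
Allowable wall load = q_all × B = 290.86 × 2.6 = 756.23 kN per metre run.

≈ 756 kN/m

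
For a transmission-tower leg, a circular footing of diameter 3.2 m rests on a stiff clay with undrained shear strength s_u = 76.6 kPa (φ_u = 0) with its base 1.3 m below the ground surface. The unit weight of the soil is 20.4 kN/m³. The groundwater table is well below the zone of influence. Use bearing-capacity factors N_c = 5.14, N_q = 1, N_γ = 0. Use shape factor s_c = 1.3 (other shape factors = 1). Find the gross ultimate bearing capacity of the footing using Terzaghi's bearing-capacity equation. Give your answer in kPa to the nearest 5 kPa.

Overburden at base level: q = 20.4 × 1.3 = 26.52 kPa.
Cohesion term c·N_c·s_c = 76.6 × 5.14 × 1.3 = 511.84 kPa; surcharge term q·N_q = 26.52 × 1 = 26.52 kPa.
q_ult = 511.84 + 26.52 = 538.36 kPa.

q_ult ≈ 540 kPa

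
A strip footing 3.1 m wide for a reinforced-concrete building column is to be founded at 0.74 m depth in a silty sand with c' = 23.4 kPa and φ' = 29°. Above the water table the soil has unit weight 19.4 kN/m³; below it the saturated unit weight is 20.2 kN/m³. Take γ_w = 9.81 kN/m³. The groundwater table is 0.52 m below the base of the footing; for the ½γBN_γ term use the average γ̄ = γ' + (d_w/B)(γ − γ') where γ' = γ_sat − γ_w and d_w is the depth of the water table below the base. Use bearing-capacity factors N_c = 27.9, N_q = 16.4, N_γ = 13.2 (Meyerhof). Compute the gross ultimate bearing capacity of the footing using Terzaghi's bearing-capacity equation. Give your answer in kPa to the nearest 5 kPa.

q_ult ≈ 1130 kPa

q = γ·D_f = 19.4 × 0.74 = 14.356 kPa.
γ' = 10.39 kN/m³; averaging over the depth B below the base, γ̄ = γ' + (d_w/B)(γ − γ') = 11.901 kN/m³.
c·N_c = 23.4 × 27.9 = 652.86 kPa
q·N_q = 14.356 × 16.4 = 235.44 kPa
0.5·γ·B·N_γ = 0.5 × 11.901 × 3.1 × 13.2 = 243.5 kPa
q_ult = 652.86 + 235.44 + 243.5 = 1131.8 kPa.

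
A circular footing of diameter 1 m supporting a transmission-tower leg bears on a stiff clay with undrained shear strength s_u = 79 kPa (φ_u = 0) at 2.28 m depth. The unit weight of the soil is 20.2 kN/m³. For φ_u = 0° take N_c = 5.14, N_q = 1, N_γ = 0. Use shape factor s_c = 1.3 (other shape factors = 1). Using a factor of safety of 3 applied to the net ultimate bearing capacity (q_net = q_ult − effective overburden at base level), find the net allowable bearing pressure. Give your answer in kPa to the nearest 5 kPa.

q_all(net) ≈ 175 kPa

Effective surcharge at the founding depth q = γ·D_f = 20.2 × 2.28 = 46.056 kPa.
q_ult = c·N_c·s_c + q·N_q
     = 79 × 5.14 × 1.3 + 46.056 × 1
     = 527.88 + 46.056 = 573.93 kPa.
Net ultimate: q_net = 573.93 − 46.056 = 527.88 kPa.
q_all(net) = 527.88 / 3 = 175.96 kPa.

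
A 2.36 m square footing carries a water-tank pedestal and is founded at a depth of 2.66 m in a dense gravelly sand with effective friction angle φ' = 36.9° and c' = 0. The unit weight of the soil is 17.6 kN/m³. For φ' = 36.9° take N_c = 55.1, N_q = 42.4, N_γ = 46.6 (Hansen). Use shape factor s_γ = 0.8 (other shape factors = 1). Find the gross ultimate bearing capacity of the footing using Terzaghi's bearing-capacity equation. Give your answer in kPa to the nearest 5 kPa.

Overburden at base level: q = 17.6 × 2.66 = 46.816 kPa.
Surcharge term q·N_q = 46.816 × 42.4 = 1985 kPa; self-weight term 0.5·γ·B·N_γ·s_γ = 0.5 × 17.6 × 2.36 × 46.6 × 0.8 = 774.23 kPa.
q_ult = 1985 + 774.23 = 2759.2 kPa.

q_ult ≈ 2760 kPa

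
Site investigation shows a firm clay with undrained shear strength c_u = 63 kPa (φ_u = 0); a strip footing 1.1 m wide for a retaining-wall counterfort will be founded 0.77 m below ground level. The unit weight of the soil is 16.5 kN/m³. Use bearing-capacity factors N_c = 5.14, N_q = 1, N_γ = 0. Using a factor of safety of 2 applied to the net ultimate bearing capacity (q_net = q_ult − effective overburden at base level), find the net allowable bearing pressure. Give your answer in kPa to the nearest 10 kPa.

q_all(net) ≈ 160 kPa

Effective surcharge at the founding depth q = γ·D_f = 16.5 × 0.77 = 12.705 kPa.
q_ult = c·N_c + q·N_q
     = 63 × 5.14 + 12.705 × 1
     = 323.82 + 12.705 = 336.52 kPa.
Net ultimate: q_net = 336.52 − 12.705 = 323.82 kPa.
q_all(net) = 323.82 / 2 = 161.91 kPa.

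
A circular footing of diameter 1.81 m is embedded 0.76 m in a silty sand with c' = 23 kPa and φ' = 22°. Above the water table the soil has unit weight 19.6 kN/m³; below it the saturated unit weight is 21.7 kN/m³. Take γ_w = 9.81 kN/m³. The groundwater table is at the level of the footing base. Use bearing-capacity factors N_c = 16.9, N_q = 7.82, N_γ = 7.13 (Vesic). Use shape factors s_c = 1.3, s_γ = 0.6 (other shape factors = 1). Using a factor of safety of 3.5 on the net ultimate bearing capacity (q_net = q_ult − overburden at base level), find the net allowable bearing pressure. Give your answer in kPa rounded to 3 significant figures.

Overburden at base level: q = 19.6 × 0.76 = 14.896 kPa.
Below the base the soil is submerged, so the ½γBN_γ term uses γ' = 21.7 − 9.81 = 11.89 kN/m³.
Cohesion term c·N_c·s_c = 23 × 16.9 × 1.3 = 505.31 kPa; surcharge term q·N_q = 14.896 × 7.82 = 116.49 kPa; self-weight term 0.5·γ·B·N_γ·s_γ = 0.5 × 11.89 × 1.81 × 7.13 × 0.6 = 46.033 kPa.
q_ult = 505.31 + 116.49 + 46.033 = 667.83 kPa.
q_net = 667.83 − 14.896 = 652.93 kPa.
q_all(net) = 652.93 / 3.5 = 186.55 kPa.

q_all(net) ≈ 187 kPa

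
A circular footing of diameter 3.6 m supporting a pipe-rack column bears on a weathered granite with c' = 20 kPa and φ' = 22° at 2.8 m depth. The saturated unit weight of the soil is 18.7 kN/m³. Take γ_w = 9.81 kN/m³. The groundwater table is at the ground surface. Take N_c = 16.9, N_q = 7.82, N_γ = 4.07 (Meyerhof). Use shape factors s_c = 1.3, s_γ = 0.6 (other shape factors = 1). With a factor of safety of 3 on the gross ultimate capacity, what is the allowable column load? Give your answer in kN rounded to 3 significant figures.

Water table at ground surface, so effective unit weight γ' = 18.7 − 9.81 = 8.89 kN/m³ is used throughout; overburden q = 8.89 × 2.8 = 24.892 kPa; the same γ' applies in the ½γBN_γ term.
Cohesion term c·N_c·s_c = 20 × 16.9 × 1.3 = 439.4 kPa; surcharge term q·N_q = 24.892 × 7.82 = 194.66 kPa; self-weight term 0.5·γ·B·N_γ·s_γ = 0.5 × 8.89 × 3.6 × 4.07 × 0.6 = 39.077 kPa.
q_ult = 439.4 + 194.66 + 39.077 = 673.13 kPa.
Gross allowable pressure q_all = 673.13 / 3 = 224.38 kPa.
Footing area = 10.1788 m², so allowable column load = 224.38 × 10.1788 = 2283.9 kN.

P_all ≈ 2280 kN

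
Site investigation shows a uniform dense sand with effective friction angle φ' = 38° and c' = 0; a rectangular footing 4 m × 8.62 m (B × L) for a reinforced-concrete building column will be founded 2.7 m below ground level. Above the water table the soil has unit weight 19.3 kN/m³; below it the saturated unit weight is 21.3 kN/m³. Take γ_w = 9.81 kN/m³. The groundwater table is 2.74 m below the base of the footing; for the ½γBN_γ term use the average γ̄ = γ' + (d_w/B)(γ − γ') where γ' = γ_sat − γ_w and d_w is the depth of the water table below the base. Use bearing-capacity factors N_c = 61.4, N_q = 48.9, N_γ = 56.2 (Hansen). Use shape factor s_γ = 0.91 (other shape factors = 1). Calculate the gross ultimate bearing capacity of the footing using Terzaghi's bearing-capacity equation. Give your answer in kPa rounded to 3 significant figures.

Overburden at base level: q = 19.3 × 2.7 = 52.11 kPa.
The water table is 2.74 m below the base (< B = 4 m), so the ½γBN_γ term uses γ̄ = γ' + (d_w/B)(γ − γ') = 11.49 + (2.74/4)(19.3 − 11.49) = 16.84 kN/m³.
Surcharge term q·N_q = 52.11 × 48.9 = 2548.2 kPa; self-weight term 0.5·γ·B·N_γ·s_γ = 0.5 × 16.84 × 4 × 56.2 × 0.91 = 1722.4 kPa.
q_ult = 2548.2 + 1722.4 = 4270.6 kPa.

q_ult ≈ 4270 kPa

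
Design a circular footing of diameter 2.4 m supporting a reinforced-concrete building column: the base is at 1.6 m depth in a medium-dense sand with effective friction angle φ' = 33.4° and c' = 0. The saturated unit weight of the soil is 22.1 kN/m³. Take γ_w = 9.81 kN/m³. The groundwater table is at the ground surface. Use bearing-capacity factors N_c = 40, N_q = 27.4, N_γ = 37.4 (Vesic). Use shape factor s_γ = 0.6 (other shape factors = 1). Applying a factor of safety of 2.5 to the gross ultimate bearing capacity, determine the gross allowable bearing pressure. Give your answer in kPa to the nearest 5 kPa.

With the water table at the surface the whole profile is submerged: γ' = 22.1 − 9.81 = 12.29 kN/m³, so q = γ'·D_f = 19.664 kPa; the same γ' applies in the ½γBN_γ term.
q_ult = q·N_q + 0.5·γ·B·N_γ·s_γ
     = 19.664 × 27.4 + 0.5 × 12.29 × 2.4 × 37.4 × 0.6
     = 538.79 + 330.95 = 869.74 kPa.
q_all = q_ult / FS = 869.74 / 2.5 = 347.9 kPa.

q_all ≈ 350 kPa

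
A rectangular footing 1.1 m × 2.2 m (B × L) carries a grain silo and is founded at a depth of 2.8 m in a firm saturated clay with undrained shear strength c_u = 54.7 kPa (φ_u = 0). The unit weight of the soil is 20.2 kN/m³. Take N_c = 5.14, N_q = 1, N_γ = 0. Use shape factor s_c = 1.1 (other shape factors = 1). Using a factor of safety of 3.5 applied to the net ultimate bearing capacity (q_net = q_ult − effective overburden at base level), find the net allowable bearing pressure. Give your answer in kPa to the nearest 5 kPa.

Overburden at base level: q = 20.2 × 2.8 = 56.56 kPa.
Cohesion term c·N_c·s_c = 54.7 × 5.14 × 1.1 = 309.27 kPa; surcharge term q·N_q = 56.56 × 1 = 56.56 kPa.
q_ult = 309.27 + 56.56 = 365.83 kPa.
Net ultimate: q_net = 365.83 − 56.56 = 309.27 kPa.
q_all(net) = 309.27 / 3.5 = 88.364 kPa.

q_all(net) ≈ 90 kPa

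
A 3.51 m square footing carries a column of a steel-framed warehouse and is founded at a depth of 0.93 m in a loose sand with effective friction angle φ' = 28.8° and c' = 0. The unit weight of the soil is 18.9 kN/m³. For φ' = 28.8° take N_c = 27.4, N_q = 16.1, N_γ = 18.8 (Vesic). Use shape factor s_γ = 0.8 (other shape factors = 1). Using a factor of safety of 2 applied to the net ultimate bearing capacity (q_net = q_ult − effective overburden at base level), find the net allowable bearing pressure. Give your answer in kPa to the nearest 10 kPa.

q = γ·D_f = 18.9 × 0.93 = 17.577 kPa.
q·N_q = 17.577 × 16.1 = 282.99 kPa
0.5·γ·B·N_γ·s_γ = 0.5 × 18.9 × 3.51 × 18.8 × 0.8 = 498.87 kPa
q_ult = 282.99 + 498.87 = 781.86 kPa.
Net ultimate: q_net = 781.86 − 17.577 = 764.28 kPa.
q_all(net) = 764.28 / 2 = 382.14 kPa.

q_all(net) ≈ 380 kPa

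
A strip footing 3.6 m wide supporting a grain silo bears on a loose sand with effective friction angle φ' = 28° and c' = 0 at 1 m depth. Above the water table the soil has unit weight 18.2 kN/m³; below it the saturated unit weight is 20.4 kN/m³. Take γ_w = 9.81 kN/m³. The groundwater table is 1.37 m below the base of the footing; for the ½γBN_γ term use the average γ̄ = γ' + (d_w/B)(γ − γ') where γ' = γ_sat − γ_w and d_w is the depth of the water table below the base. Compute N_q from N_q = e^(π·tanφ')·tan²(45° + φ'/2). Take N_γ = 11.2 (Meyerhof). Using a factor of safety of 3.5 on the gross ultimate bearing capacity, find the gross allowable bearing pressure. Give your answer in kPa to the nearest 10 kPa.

q_all ≈ 150 kPa

N_q = e^(π·tan28°)·tan²(59°) = 14.72.
Overburden at base level: q = 18.2 × 1 = 18.2 kPa.
The water table is 1.37 m below the base (< B = 3.6 m), so the ½γBN_γ term uses γ̄ = γ' + (d_w/B)(γ − γ') = 10.59 + (1.37/3.6)(18.2 − 10.59) = 13.486 kN/m³.
Surcharge term q·N_q = 18.2 × 14.72 = 267.9 kPa; self-weight term 0.5·γ·B·N_γ = 0.5 × 13.486 × 3.6 × 11.2 = 271.88 kPa.
q_ult = 267.9 + 271.88 = 539.78 kPa.
q_all = 539.78 / 3.5 = 154.22 kPa.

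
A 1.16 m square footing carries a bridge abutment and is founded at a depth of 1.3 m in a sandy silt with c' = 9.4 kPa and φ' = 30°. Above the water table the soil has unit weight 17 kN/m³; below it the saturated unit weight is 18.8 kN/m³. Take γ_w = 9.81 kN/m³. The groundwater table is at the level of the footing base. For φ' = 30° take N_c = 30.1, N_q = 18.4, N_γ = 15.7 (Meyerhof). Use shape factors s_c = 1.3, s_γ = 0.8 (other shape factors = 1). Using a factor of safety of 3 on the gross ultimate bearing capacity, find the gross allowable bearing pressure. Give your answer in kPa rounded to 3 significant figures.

Overburden at base level: q = 17 × 1.3 = 22.1 kPa.
Below the base the soil is submerged, so the ½γBN_γ term uses γ' = 18.8 − 9.81 = 8.99 kN/m³.
Cohesion term c·N_c·s_c = 9.4 × 30.1 × 1.3 = 367.82 kPa; surcharge term q·N_q = 22.1 × 18.4 = 406.64 kPa; self-weight term 0.5·γ·B·N_γ·s_γ = 0.5 × 8.99 × 1.16 × 15.7 × 0.8 = 65.49 kPa.
q_ult = 367.82 + 406.64 + 65.49 = 839.95 kPa.
q_all = 839.95 / 3 = 279.98 kPa.

q_all ≈ 280 kPa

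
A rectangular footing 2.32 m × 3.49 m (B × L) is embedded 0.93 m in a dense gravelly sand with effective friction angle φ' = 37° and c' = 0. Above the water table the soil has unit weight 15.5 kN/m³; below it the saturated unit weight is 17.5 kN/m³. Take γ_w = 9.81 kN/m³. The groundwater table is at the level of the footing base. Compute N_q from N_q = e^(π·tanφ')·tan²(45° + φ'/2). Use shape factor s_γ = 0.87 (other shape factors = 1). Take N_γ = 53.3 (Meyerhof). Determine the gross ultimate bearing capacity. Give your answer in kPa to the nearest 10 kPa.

tan37° = 0.7536, so N_q = e^(π×0.7536)·tan²(63.5°) = 10.669 × 4.023 = 42.92.
Effective surcharge at the founding depth q = γ·D_f = 15.5 × 0.93 = 14.415 kPa.
The water table coincides with the base, so in the self-weight term γ → γ' = 7.69 kN/m³.
q_ult = q·N_q + 0.5·γ·B·N_γ·s_γ
     = 14.415 × 42.92 + 0.5 × 7.69 × 2.32 × 53.3 × 0.87
     = 618.69 + 413.65 = 1032.3 kPa.

q_ult ≈ 1030 kPa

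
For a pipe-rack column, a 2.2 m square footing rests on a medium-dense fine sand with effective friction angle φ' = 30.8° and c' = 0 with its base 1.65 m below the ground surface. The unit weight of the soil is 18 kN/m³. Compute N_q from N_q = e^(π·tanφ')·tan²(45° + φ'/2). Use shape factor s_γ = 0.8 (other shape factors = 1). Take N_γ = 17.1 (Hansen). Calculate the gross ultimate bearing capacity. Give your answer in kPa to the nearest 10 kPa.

q_ult ≈ 870 kPa

tan30.8° = 0.5961, so N_q = e^(π×0.5961)·tan²(60.4°) = 6.506 × 3.099 = 20.16.
q = γ·D_f = 18 × 1.65 = 29.7 kPa.
q·N_q = 29.7 × 20.161 = 598.78 kPa
0.5·γ·B·N_γ·s_γ = 0.5 × 18 × 2.2 × 17.1 × 0.8 = 270.86 kPa
q_ult = 598.78 + 270.86 = 869.65 kPa.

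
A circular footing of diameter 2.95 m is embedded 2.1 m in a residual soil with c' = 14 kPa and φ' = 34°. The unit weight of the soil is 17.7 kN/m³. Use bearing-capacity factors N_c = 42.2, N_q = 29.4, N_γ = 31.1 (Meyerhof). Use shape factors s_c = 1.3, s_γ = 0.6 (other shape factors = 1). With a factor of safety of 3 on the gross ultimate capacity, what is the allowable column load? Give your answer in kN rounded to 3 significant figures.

P_all ≈ 5350 kN

q = γ·D_f = 17.7 × 2.1 = 37.17 kPa.
c·N_c·s_c = 14 × 42.2 × 1.3 = 768.04 kPa
q·N_q = 37.17 × 29.4 = 1092.8 kPa
0.5·γ·B·N_γ·s_γ = 0.5 × 17.7 × 2.95 × 31.1 × 0.6 = 487.17 kPa
q_ult = 768.04 + 1092.8 + 487.17 = 2348 kPa.
Gross allowable pressure q_all = 2348 / 3 = 782.67 kPa.
Footing area = 6.8349 m², so allowable column load = 782.67 × 6.8349 = 5349.5 kN.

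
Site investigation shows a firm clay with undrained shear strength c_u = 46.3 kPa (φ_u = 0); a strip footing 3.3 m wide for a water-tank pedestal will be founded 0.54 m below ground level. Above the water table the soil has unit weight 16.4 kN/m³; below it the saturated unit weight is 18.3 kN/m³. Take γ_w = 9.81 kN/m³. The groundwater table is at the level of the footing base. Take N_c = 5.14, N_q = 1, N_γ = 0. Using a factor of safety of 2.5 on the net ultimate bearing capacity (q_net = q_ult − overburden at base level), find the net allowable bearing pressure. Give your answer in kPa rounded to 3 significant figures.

q_all(net) ≈ 95.2 kPa

Overburden at base level: q = 16.4 × 0.54 = 8.856 kPa.
Cohesion term c·N_c = 46.3 × 5.14 = 237.98 kPa; surcharge term q·N_q = 8.856 × 1 = 8.856 kPa.
q_ult = 237.98 + 8.856 = 246.84 kPa.
q_net = 246.84 − 8.856 = 237.98 kPa.
q_all(net) = 237.98 / 2.5 = 95.193 kPa.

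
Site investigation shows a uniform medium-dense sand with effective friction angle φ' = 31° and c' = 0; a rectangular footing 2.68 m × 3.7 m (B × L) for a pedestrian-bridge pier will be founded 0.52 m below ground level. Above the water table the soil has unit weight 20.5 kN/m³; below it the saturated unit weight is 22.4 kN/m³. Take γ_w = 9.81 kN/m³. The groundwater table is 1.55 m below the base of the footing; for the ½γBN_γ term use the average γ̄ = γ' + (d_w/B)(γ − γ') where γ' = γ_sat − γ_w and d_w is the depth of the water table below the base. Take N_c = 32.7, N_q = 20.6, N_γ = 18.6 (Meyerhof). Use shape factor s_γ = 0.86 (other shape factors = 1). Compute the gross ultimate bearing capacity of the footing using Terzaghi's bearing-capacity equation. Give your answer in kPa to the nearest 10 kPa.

q_ult ≈ 590 kPa

q = γ·D_f = 20.5 × 0.52 = 10.66 kPa.
γ' = 12.59 kN/m³; averaging over the depth B below the base, γ̄ = γ' + (d_w/B)(γ − γ') = 17.165 kN/m³.
q·N_q = 10.66 × 20.6 = 219.6 kPa
0.5·γ·B·N_γ·s_γ = 0.5 × 17.165 × 2.68 × 18.6 × 0.86 = 367.92 kPa
q_ult = 219.6 + 367.92 = 587.52 kPa.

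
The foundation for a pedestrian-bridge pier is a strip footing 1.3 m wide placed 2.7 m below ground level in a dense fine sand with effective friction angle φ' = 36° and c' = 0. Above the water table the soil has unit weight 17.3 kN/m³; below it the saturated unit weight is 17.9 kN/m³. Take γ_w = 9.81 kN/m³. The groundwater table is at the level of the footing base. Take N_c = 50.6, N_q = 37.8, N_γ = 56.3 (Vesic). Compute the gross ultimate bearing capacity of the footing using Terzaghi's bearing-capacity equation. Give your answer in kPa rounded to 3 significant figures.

q = γ·D_f = 17.3 × 2.7 = 46.71 kPa.
For the ½γBN_γ term take γ' = 17.9 − 9.81 = 8.09 kN/m³ (soil below base is submerged).
q·N_q = 46.71 × 37.8 = 1765.6 kPa
0.5·γ·B·N_γ = 0.5 × 8.09 × 1.3 × 56.3 = 296.05 kPa
q_ult = 1765.6 + 296.05 = 2061.7 kPa.

q_ult ≈ 2060 kPa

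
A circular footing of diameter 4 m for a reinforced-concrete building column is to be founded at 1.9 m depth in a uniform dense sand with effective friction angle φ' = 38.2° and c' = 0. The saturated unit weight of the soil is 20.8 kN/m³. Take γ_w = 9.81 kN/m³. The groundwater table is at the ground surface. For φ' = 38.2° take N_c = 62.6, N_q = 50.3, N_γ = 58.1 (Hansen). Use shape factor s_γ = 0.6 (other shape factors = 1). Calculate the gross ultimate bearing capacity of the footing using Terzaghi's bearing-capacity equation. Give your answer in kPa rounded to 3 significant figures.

q_ult ≈ 1820 kPa

γ' = 20.8 − 9.81 = 10.99 kN/m³ (submerged throughout). q = 10.99 × 1.9 = 20.881 kPa; the same γ' applies in the ½γBN_γ term.
q·N_q = 20.881 × 50.3 = 1050.3 kPa
0.5·γ·B·N_γ·s_γ = 0.5 × 10.99 × 4 × 58.1 × 0.6 = 766.22 kPa
q_ult = 1050.3 + 766.22 = 1816.5 kPa.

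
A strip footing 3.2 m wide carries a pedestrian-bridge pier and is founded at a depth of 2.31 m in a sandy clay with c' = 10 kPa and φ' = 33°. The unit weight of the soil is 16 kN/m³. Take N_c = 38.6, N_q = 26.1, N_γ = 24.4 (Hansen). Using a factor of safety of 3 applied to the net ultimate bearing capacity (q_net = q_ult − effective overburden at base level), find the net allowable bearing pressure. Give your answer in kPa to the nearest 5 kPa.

q = γ·D_f = 16 × 2.31 = 36.96 kPa.
c·N_c = 10 × 38.6 = 386 kPa
q·N_q = 36.96 × 26.1 = 964.66 kPa
0.5·γ·B·N_γ = 0.5 × 16 × 3.2 × 24.4 = 624.64 kPa
q_ult = 386 + 964.66 + 624.64 = 1975.3 kPa.
Net ultimate: q_net = 1975.3 − 36.96 = 1938.3 kPa.
q_all(net) = 1938.3 / 3 = 646.11 kPa.

q_all(net) ≈ 645 kPa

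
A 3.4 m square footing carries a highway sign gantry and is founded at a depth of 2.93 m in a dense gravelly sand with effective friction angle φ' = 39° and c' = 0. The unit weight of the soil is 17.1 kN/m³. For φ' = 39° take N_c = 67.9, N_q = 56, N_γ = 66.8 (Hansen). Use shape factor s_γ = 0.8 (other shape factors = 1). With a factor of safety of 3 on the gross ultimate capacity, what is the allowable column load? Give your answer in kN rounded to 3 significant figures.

P_all ≈ 16800 kN

Effective surcharge at the founding depth q = γ·D_f = 17.1 × 2.93 = 50.103 kPa.
q_ult = q·N_q + 0.5·γ·B·N_γ·s_γ
     = 50.103 × 56 + 0.5 × 17.1 × 3.4 × 66.8 × 0.8
     = 2805.8 + 1553.5 = 4359.3 kPa.
Gross allowable pressure q_all = 4359.3 / 3 = 1453.1 kPa.
Footing area = 11.56 m², so allowable column load = 1453.1 × 11.56 = 16798 kN.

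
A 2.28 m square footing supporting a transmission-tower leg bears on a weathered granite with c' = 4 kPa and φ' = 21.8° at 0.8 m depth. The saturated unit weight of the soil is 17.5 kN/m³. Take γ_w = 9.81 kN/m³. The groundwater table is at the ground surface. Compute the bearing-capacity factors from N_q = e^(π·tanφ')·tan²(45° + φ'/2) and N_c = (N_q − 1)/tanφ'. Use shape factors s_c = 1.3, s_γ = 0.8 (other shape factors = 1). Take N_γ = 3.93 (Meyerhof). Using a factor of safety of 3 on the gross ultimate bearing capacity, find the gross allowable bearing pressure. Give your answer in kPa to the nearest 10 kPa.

q_all ≈ 50 kPa

N_q = e^(π·tan21.8°)·tan²(55.9°) = 7.66; N_c = (N_q − 1)/tanφ' = 16.66.
With the water table at the surface the whole profile is submerged: γ' = 17.5 − 9.81 = 7.69 kN/m³, so q = γ'·D_f = 6.152 kPa; the same γ' applies in the ½γBN_γ term.
q_ult = c·N_c·s_c + q·N_q + 0.5·γ·B·N_γ·s_γ
     = 4 × 16.662 × 1.3 + 6.152 × 7.6642 + 0.5 × 7.69 × 2.28 × 3.93 × 0.8
     = 86.641 + 47.15 + 27.562 = 161.35 kPa.
q_all = 161.35 / 3 = 53.785 kPa.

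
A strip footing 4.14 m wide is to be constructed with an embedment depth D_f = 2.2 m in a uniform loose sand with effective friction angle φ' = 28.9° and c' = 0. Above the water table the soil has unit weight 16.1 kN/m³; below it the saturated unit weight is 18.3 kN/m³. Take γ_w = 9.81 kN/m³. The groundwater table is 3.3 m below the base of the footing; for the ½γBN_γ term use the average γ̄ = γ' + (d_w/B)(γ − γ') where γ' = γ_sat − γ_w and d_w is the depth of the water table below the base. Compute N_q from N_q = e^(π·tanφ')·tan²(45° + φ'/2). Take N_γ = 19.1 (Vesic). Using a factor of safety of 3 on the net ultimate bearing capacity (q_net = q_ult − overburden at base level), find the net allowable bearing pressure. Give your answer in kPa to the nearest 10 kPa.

N_q = e^(π·tan28.9°)·tan²(59.45°) = 16.26.
Effective surcharge at the founding depth q = γ·D_f = 16.1 × 2.2 = 35.42 kPa.
With d_w = 3.3 m < B, γ̄ = 8.49 + (3.3/4.14) × (16.1 − 8.49) = 14.556 kN/m³.
q_ult = q·N_q + 0.5·γ·B·N_γ
     = 35.42 × 16.261 + 0.5 × 14.556 × 4.14 × 19.1
     = 575.96 + 575.5 = 1151.5 kPa.
q_net = 1151.5 − 35.42 = 1116 kPa.
q_all(net) = 1116 / 3 = 372.01 kPa.

q_all(net) ≈ 370 kPa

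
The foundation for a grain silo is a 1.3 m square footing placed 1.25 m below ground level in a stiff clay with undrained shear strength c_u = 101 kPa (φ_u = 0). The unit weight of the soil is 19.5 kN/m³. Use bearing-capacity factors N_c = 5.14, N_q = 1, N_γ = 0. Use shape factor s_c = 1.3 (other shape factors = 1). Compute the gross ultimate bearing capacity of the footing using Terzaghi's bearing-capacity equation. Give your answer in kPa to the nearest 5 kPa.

q_ult ≈ 700 kPa

Effective surcharge at the founding depth q = γ·D_f = 19.5 × 1.25 = 24.375 kPa.
q_ult = c·N_c·s_c + q·N_q
     = 101 × 5.14 × 1.3 + 24.375 × 1
     = 674.88 + 24.375 = 699.26 kPa.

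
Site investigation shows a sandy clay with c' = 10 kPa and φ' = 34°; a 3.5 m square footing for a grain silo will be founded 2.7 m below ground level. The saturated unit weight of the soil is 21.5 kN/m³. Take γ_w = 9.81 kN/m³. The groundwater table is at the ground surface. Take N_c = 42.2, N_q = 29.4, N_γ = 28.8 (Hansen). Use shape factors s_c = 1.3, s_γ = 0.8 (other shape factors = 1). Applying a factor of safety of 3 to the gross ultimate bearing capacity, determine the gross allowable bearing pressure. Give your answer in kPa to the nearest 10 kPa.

Water table at ground surface, so effective unit weight γ' = 21.5 − 9.81 = 11.69 kN/m³ is used throughout; overburden q = 11.69 × 2.7 = 31.563 kPa; the same γ' applies in the ½γBN_γ term.
Cohesion term c·N_c·s_c = 10 × 42.2 × 1.3 = 548.6 kPa; surcharge term q·N_q = 31.563 × 29.4 = 927.95 kPa; self-weight term 0.5·γ·B·N_γ·s_γ = 0.5 × 11.69 × 3.5 × 28.8 × 0.8 = 471.34 kPa.
q_ult = 548.6 + 927.95 + 471.34 = 1947.9 kPa.
q_all = q_ult / FS = 1947.9 / 3 = 649.3 kPa.

q_all ≈ 650 kPa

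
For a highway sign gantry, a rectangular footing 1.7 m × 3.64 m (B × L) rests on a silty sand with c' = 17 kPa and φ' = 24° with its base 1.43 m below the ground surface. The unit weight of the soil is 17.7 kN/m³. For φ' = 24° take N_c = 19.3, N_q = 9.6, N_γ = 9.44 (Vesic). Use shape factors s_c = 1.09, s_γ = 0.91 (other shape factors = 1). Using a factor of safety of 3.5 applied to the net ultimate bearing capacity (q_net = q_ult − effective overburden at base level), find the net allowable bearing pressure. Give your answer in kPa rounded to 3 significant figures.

q_all(net) ≈ 201 kPa

Overburden at base level: q = 17.7 × 1.43 = 25.311 kPa.
Cohesion term c·N_c·s_c = 17 × 19.3 × 1.09 = 357.63 kPa; surcharge term q·N_q = 25.311 × 9.6 = 242.99 kPa; self-weight term 0.5·γ·B·N_γ·s_γ = 0.5 × 17.7 × 1.7 × 9.44 × 0.91 = 129.24 kPa.
q_ult = 357.63 + 242.99 + 129.24 = 729.86 kPa.
Net ultimate: q_net = 729.86 − 25.311 = 704.55 kPa.
q_all(net) = 704.55 / 3.5 = 201.3 kPa.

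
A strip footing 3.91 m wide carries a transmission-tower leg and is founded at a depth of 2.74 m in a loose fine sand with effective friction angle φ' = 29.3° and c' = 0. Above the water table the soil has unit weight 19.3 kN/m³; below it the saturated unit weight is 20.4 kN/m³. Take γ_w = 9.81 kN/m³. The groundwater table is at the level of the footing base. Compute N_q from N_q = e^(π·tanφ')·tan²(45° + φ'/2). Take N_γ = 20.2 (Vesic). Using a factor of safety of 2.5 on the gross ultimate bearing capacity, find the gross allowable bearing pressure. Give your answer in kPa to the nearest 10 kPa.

N_q = e^(π·tan29.3°)·tan²(59.65°) = 17.
Overburden at base level: q = 19.3 × 2.74 = 52.882 kPa.
Below the base the soil is submerged, so the ½γBN_γ term uses γ' = 20.4 − 9.81 = 10.59 kN/m³.
Surcharge term q·N_q = 52.882 × 17.004 = 899.23 kPa; self-weight term 0.5·γ·B·N_γ = 0.5 × 10.59 × 3.91 × 20.2 = 418.21 kPa.
q_ult = 899.23 + 418.21 = 1317.4 kPa.
q_all = 1317.4 / 2.5 = 526.98 kPa.

q_all ≈ 530 kPa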